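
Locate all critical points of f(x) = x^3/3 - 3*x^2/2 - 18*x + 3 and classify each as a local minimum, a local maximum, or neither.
f'(x) = x^2 - 3*x - 18

Solve f'(x) = 0:
  Factor: x^2 - 3*x - 18 = (x - 6)*(x + 3) = 0.
  ⇒ x = -3, 6

f''(x) = 2*x - 3
Second-derivative test at each critical point:
  f''(-3) = -9 < 0 → local maximum
  f''(6) = 9 > 0 → local minimum

Critical points: x = -3 (local maximum); x = 6 (local minimum)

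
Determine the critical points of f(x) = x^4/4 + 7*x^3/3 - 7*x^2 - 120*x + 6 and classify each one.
f'(x) = x^3 + 7*x^2 - 14*x - 120

Solve f'(x) = 0:
  Factor: x^3 + 7*x^2 - 14*x - 120 = (x - 4)*(x + 5)*(x + 6) = 0.
  ⇒ x = -6, -5, 4

f''(x) = 3*x^2 + 14*x - 14
Second-derivative test at each critical point:
  f''(-6) = 10 > 0 → local minimum
  f''(-5) = -9 < 0 → local maximum
  f''(4) = 90 > 0 → local minimum

Critical points: x = -6 (local minimum); x = -5 (local maximum); x = 4 (local minimum)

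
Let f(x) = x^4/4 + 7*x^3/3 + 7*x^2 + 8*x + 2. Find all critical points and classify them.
f'(x) = x^3 + 7*x^2 + 14*x + 8

Solve f'(x) = 0:
  Factor: x^3 + 7*x^2 + 14*x + 8 = (x + 1)*(x + 2)*(x + 4) = 0.
  ⇒ x = -4, -2, -1

f''(x) = 3*x^2 + 14*x + 14
Second-derivative test at each critical point:
  f''(-4) = 6 > 0 → local minimum
  f''(-2) = -2 < 0 → local maximum
  f''(-1) = 3 > 0 → local minimum

Critical points: x = -4 (local minimum); x = -2 (local maximum); x = -1 (local minimum)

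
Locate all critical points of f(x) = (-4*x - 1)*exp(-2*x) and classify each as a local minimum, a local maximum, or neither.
f'(x) = 2*(4*x - 1)*exp(-2*x)

Solve f'(x) = 0:
  f'(x) = (8*x - 2)·exp(-2*x) and exp(-2*x) > 0 for every x, so f'(x) = 0 ⇔ 8*x - 2 = 0.
  Factor: 8*x - 2 = 2*(4*x - 1) = 0.
  ⇒ x = 1/4

f''(x) = 4*(3 - 4*x)*exp(-2*x)
Second-derivative test at each critical point:
  f''(1/4) = 4.8522 > 0 → local minimum

Critical points: x = 1/4 (local minimum)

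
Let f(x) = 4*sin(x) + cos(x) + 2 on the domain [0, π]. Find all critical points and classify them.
f'(x) = -sin(x) + 4*cos(x)

Solve f'(x) = 0 on [0, π]:
  f'(x) = 0 ⇔ 4*cos(x) = sin(x) ⇔ tan(x) = 4, i.e. x = arctan(4) + nπ; keep the solutions lying in [0, π].
  ⇒ x = atan(4) ≈ 1.3258

f''(x) = -4*sin(x) - cos(x)
Second-derivative test at each critical point:
  f''(1.3258) = -4.1231 < 0 → local maximum

Critical points: x = atan(4) ≈ 1.3258 (local maximum)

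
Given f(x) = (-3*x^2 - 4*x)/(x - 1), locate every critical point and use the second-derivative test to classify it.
f'(x) = (-3*x^2 + 6*x + 4)/(x^2 - 2*x + 1)

Solve f'(x) = 0:
  f'(x) = -(3*x^2 - 6*x - 4)/(x - 1)^2; the denominator is positive wherever f is defined, so f'(x) = 0 ⇔ -3*x^2 + 6*x + 4 = 0.
  3*x^2 - 6*x - 4 = 0 has no rational roots; quadratic formula: x = (6 ± √84)/6.
  ⇒ x = 1 - sqrt(21)/3 ≈ -0.5275, 1 + sqrt(21)/3 ≈ 2.5275

f''(x) = -14/(x^3 - 3*x^2 + 3*x - 1)
Second-derivative test at each critical point:
  f''(-0.5275) = 3.9279 > 0 → local minimum
  f''(2.5275) = -3.9279 < 0 → local maximum

Critical points: x = 1 - sqrt(21)/3 ≈ -0.5275 (local minimum); x = 1 + sqrt(21)/3 ≈ 2.5275 (local maximum)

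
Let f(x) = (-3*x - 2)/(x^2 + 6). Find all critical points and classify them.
f'(x) = (3*x^2 + 4*x - 18)/(x^4 + 12*x^2 + 36)

Solve f'(x) = 0:
  f'(x) = (3*x^2 + 4*x - 18)/(x^2 + 6)^2; the denominator is positive wherever f is defined, so f'(x) = 0 ⇔ 3*x^2 + 4*x - 18 = 0.
  3*x^2 + 4*x - 18 = 0 has no rational roots; quadratic formula: x = (-4 ± √232)/6.
  ⇒ x = -sqrt(58)/3 - 2/3 ≈ -3.2053, -2/3 + sqrt(58)/3 ≈ 1.8719

f''(x) = 2*(-4*x^2*(3*x + 2) + (9*x + 2)*(x^2 + 6))/(x^2 + 6)^3
Second-derivative test at each critical point:
  f''(-3.2053) = -0.0575 < 0 → local maximum
  f''(1.8719) = 0.1686 > 0 → local minimum

Critical points: x = -sqrt(58)/3 - 2/3 ≈ -3.2053 (local maximum); x = -2/3 + sqrt(58)/3 ≈ 1.8719 (local minimum)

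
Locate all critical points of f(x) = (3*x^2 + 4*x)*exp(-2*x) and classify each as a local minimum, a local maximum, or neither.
f'(x) = 2*(-3*x^2 - x + 2)*exp(-2*x)

Solve f'(x) = 0:
  f'(x) = (-6*x^2 - 2*x + 4)·exp(-2*x) and exp(-2*x) > 0 for every x, so f'(x) = 0 ⇔ -6*x^2 - 2*x + 4 = 0.
  Factor: -6*x^2 - 2*x + 4 = -2*(x + 1)*(3*x - 2) = 0.
  ⇒ x = -1, 2/3

f''(x) = 2*(6*x^2 - 4*x - 5)*exp(-2*x)
Second-derivative test at each critical point:
  f''(-1) = 73.8906 > 0 → local minimum
  f''(2/3) = -2.6360 < 0 → local maximum

Critical points: x = -1 (local minimum); x = 2/3 (local maximum)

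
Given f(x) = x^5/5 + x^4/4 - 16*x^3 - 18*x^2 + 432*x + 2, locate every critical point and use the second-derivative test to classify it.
f'(x) = x^4 + x^3 - 48*x^2 - 36*x + 432

Solve f'(x) = 0:
  Factor: x^4 + x^3 - 48*x^2 - 36*x + 432 = (x - 6)*(x - 3)*(x + 4)*(x + 6) = 0.
  ⇒ x = -6, -4, 3, 6

f''(x) = 4*x^3 + 3*x^2 - 96*x - 36
Second-derivative test at each critical point:
  f''(-6) = -216 < 0 → local maximum
  f''(-4) = 140 > 0 → local minimum
  f''(3) = -189 < 0 → local maximum
  f''(6) = 360 > 0 → local minimum

Critical points: x = -6 (local maximum); x = -4 (local minimum); x = 3 (local maximum); x = 6 (local minimum)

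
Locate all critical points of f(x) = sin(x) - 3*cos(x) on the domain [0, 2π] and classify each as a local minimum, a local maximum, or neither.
f'(x) = 3*sin(x) + cos(x)

Solve f'(x) = 0 on [0, 2π]:
  f'(x) = 0 ⇔ cos(x) = -3*sin(x) ⇔ tan(x) = -1/3, i.e. x = arctan(-1/3) + nπ; keep the solutions lying in [0, 2π].
  ⇒ x = pi - atan(1/3) ≈ 2.8198, -atan(1/3) + 2*pi ≈ 5.9614

f''(x) = -sin(x) + 3*cos(x)
Second-derivative test at each critical point:
  f''(2.8198) = -3.1623 < 0 → local maximum
  f''(5.9614) = 3.1623 > 0 → local minimum

Critical points: x = pi - atan(1/3) ≈ 2.8198 (local maximum); x = -atan(1/3) + 2*pi ≈ 5.9614 (local minimum)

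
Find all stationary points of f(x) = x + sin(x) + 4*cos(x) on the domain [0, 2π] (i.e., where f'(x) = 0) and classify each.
f'(x) = -4*sin(x) + cos(x) + 1

Solve f'(x) = 0 on [0, 2π]:
  f'(x) = 0 ⇔ -4*sin(x) + cos(x) = -1. Write the left side as R·cos(x + φ) with R = √(1² + 4²) = sqrt(17), cos φ = sqrt(17)/17, sin φ = 4*sqrt(17)/17; then cos(x + φ) = -sqrt(17)/17. Solve for x and keep the solutions lying in [0, 2π].
  ⇒ x = atan(8/15) ≈ 0.4900, pi ≈ 3.1416

f''(x) = -sin(x) - 4*cos(x)
Second-derivative test at each critical point:
  f''(0.4900) = -4 < 0 → local maximum
  f''(3.1416) = 4 > 0 → local minimum

Critical points: x = atan(8/15) ≈ 0.4900 (local maximum); x = pi ≈ 3.1416 (local minimum)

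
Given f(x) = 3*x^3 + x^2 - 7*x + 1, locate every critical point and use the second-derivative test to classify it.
f'(x) = 9*x^2 + 2*x - 7

Solve f'(x) = 0:
  Factor: 9*x^2 + 2*x - 7 = (x + 1)*(9*x - 7) = 0.
  ⇒ x = -1, 7/9

f''(x) = 18*x + 2
Second-derivative test at each critical point:
  f''(-1) = -16 < 0 → local maximum
  f''(7/9) = 16 > 0 → local minimum

Critical points: x = -1 (local maximum); x = 7/9 (local minimum)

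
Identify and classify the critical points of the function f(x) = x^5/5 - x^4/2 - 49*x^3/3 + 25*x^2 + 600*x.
f'(x) = x^4 - 2*x^3 - 49*x^2 + 50*x + 600

Solve f'(x) = 0:
  Factor: x^4 - 2*x^3 - 49*x^2 + 50*x + 600 = (x - 6)*(x - 5)*(x + 4)*(x + 5) = 0.
  ⇒ x = -5, -4, 5, 6

f''(x) = 4*x^3 - 6*x^2 - 98*x + 50
Second-derivative test at each critical point:
  f''(-5) = -110 < 0 → local maximum
  f''(-4) = 90 > 0 → local minimum
  f''(5) = -90 < 0 → local maximum
  f''(6) = 110 > 0 → local minimum

Critical points: x = -5 (local maximum); x = -4 (local minimum); x = 5 (local maximum); x = 6 (local minimum)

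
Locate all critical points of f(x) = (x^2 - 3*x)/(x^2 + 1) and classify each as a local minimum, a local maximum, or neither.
f'(x) = (3*x^2 + 2*x - 3)/(x^4 + 2*x^2 + 1)

Solve f'(x) = 0:
  f'(x) = (3*x^2 + 2*x - 3)/(x^2 + 1)^2; the denominator is positive wherever f is defined, so f'(x) = 0 ⇔ 3*x^2 + 2*x - 3 = 0.
  3*x^2 + 2*x - 3 = 0 has no rational roots; quadratic formula: x = (-2 ± √40)/6.
  ⇒ x = -sqrt(10)/3 - 1/3 ≈ -1.3874, -1/3 + sqrt(10)/3 ≈ 0.7208

f''(x) = 2*(-3*x^3 - 3*x^2 + 9*x + 1)/(x^6 + 3*x^4 + 3*x^2 + 1)
Second-derivative test at each critical point:
  f''(-1.3874) = -0.7393 < 0 → local maximum
  f''(0.7208) = 2.7393 > 0 → local minimum

Critical points: x = -sqrt(10)/3 - 1/3 ≈ -1.3874 (local maximum); x = -1/3 + sqrt(10)/3 ≈ 0.7208 (local minimum)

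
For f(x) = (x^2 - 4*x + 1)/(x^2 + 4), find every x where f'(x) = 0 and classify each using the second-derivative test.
f'(x) = 2*(2*x^2 + 3*x - 8)/(x^4 + 8*x^2 + 16)

Solve f'(x) = 0:
  f'(x) = 2*(2*x^2 + 3*x - 8)/(x^2 + 4)^2; the denominator is positive wherever f is defined, so f'(x) = 0 ⇔ 4*x^2 + 6*x - 16 = 0.
  Factor: 4*x^2 + 6*x - 16 = 2*(2*x^2 + 3*x - 8); 2*x^2 + 3*x - 8 = 0 has no rational roots; quadratic formula: x = (-3 ± √73)/4.
  ⇒ x = -sqrt(73)/4 - 3/4 ≈ -2.8860, -3/4 + sqrt(73)/4 ≈ 1.3860

f''(x) = 2*(-4*x^3 - 9*x^2 + 48*x + 12)/(x^6 + 12*x^4 + 48*x^2 + 64)
Second-derivative test at each critical point:
  f''(-2.8860) = -0.1124 < 0 → local maximum
  f''(1.3860) = 0.4874 > 0 → local minimum

Critical points: x = -sqrt(73)/4 - 3/4 ≈ -2.8860 (local maximum); x = -3/4 + sqrt(73)/4 ≈ 1.3860 (local minimum)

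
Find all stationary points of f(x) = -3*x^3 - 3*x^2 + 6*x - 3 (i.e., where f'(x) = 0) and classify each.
f'(x) = -9*x^2 - 6*x + 6

Solve f'(x) = 0:
  Factor: -9*x^2 - 6*x + 6 = -3*(3*x^2 + 2*x - 2); 3*x^2 + 2*x - 2 = 0 has no rational roots; quadratic formula: x = (-2 ± √28)/6.
  ⇒ x = -sqrt(7)/3 - 1/3 ≈ -1.2153, -1/3 + sqrt(7)/3 ≈ 0.5486

f''(x) = -18*x - 6
Second-derivative test at each critical point:
  f''(-1.2153) = 15.8745 > 0 → local minimum
  f''(0.5486) = -15.8745 < 0 → local maximum

Critical points: x = -sqrt(7)/3 - 1/3 ≈ -1.2153 (local minimum); x = -1/3 + sqrt(7)/3 ≈ 0.5486 (local maximum)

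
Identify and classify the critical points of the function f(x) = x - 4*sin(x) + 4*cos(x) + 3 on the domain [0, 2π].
f'(x) = -4*sqrt(2)*sin(x + pi/4) + 1

Solve f'(x) = 0 on [0, 2π]:
  f'(x) = 0 ⇔ -4*sin(x) - 4*cos(x) = -1. Write the left side as R·cos(x + φ) with R = √((-4)² + 4²) = 4*sqrt(2), cos φ = -sqrt(2)/2, sin φ = sqrt(2)/2; then cos(x + φ) = -sqrt(2)/8. Solve for x and keep the solutions lying in [0, 2π].
  ⇒ x = atan((1 + sqrt(31))/(1 - sqrt(31))) + pi ≈ 2.1785, atan((1 - sqrt(31))/(1 + sqrt(31))) + 2*pi ≈ 5.6755

f''(x) = -4*sqrt(2)*cos(x + pi/4)
Second-derivative test at each critical point:
  f''(2.1785) = 5.5678 > 0 → local minimum
  f''(5.6755) = -5.5678 < 0 → local maximum

Critical points: x = atan((1 + sqrt(31))/(1 - sqrt(31))) + pi ≈ 2.1785 (local minimum); x = atan((1 - sqrt(31))/(1 + sqrt(31))) + 2*pi ≈ 5.6755 (local maximum)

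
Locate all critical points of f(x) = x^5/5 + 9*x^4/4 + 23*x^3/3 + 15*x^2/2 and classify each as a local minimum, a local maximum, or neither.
f'(x) = x*(x^3 + 9*x^2 + 23*x + 15)

Solve f'(x) = 0:
  Factor: x^4 + 9*x^3 + 23*x^2 + 15*x = x*(x + 1)*(x + 3)*(x + 5) = 0.
  ⇒ x = -5, -3, -1, 0

f''(x) = 4*x^3 + 27*x^2 + 46*x + 15
Second-derivative test at each critical point:
  f''(-5) = -40 < 0 → local maximum
  f''(-3) = 12 > 0 → local minimum
  f''(-1) = -8 < 0 → local maximum
  f''(0) = 15 > 0 → local minimum

Critical points: x = -5 (local maximum); x = -3 (local minimum); x = -1 (local maximum); x = 0 (local minimum)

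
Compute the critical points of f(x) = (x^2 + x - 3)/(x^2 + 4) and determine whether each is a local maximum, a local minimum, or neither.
f'(x) = (-x^2 + 14*x + 4)/(x^4 + 8*x^2 + 16)

Solve f'(x) = 0:
  f'(x) = -(x^2 - 14*x - 4)/(x^2 + 4)^2; the denominator is positive wherever f is defined, so f'(x) = 0 ⇔ -x^2 + 14*x + 4 = 0.
  x^2 - 14*x - 4 = 0 has no rational roots; quadratic formula: x = (14 ± √212)/2.
  ⇒ x = 7 - sqrt(53) ≈ -0.2801, 7 + sqrt(53) ≈ 14.2801

f''(x) = 2*(x^3 - 21*x^2 - 12*x + 28)/(x^6 + 12*x^4 + 48*x^2 + 64)
Second-derivative test at each critical point:
  f''(-0.2801) = 0.8753 > 0 → local minimum
  f''(14.2801) = -3.368e-04 < 0 → local maximum

Critical points: x = 7 - sqrt(53) ≈ -0.2801 (local minimum); x = 7 + sqrt(53) ≈ 14.2801 (local maximum)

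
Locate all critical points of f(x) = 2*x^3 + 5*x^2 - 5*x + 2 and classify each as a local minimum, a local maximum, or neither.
f'(x) = 6*x^2 + 10*x - 5

Solve f'(x) = 0:
  6*x^2 + 10*x - 5 = 0 has no rational roots; quadratic formula: x = (-10 ± √220)/12.
  ⇒ x = -sqrt(55)/6 - 5/6 ≈ -2.0694, -5/6 + sqrt(55)/6 ≈ 0.4027

f''(x) = 12*x + 10
Second-derivative test at each critical point:
  f''(-2.0694) = -14.8324 < 0 → local maximum
  f''(0.4027) = 14.8324 > 0 → local minimum

Critical points: x = -sqrt(55)/6 - 5/6 ≈ -2.0694 (local maximum); x = -5/6 + sqrt(55)/6 ≈ 0.4027 (local minimum)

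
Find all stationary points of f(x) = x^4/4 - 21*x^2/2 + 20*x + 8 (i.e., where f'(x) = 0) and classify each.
f'(x) = x^3 - 21*x + 20

Solve f'(x) = 0:
  Factor: x^3 - 21*x + 20 = (x - 4)*(x - 1)*(x + 5) = 0.
  ⇒ x = -5, 1, 4

f''(x) = 3*x^2 - 21
Second-derivative test at each critical point:
  f''(-5) = 54 > 0 → local minimum
  f''(1) = -18 < 0 → local maximum
  f''(4) = 27 > 0 → local minimum

Critical points: x = -5 (local minimum); x = 1 (local maximum); x = 4 (local minimum)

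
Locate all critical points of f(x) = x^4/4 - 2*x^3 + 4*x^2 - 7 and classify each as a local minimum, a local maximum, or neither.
f'(x) = x*(x^2 - 6*x + 8)

Solve f'(x) = 0:
  Factor: x^3 - 6*x^2 + 8*x = x*(x - 4)*(x - 2) = 0.
  ⇒ x = 0, 2, 4

f''(x) = 3*x^2 - 12*x + 8
Second-derivative test at each critical point:
  f''(0) = 8 > 0 → local minimum
  f''(2) = -4 < 0 → local maximum
  f''(4) = 8 > 0 → local minimum

Critical points: x = 0 (local minimum); x = 2 (local maximum); x = 4 (local minimum)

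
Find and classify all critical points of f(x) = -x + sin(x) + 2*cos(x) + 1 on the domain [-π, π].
f'(x) = -2*sin(x) + cos(x) - 1

Solve f'(x) = 0 on [-π, π]:
  f'(x) = 0 ⇔ -2*sin(x) + cos(x) = 1. Write the left side as R·cos(x + φ) with R = √(1² + 2²) = sqrt(5), cos φ = sqrt(5)/5, sin φ = 2*sqrt(5)/5; then cos(x + φ) = sqrt(5)/5. Solve for x and keep the solutions lying in [-π, π].
  ⇒ x = -pi + atan(4/3) ≈ -2.2143, 0

f''(x) = -sin(x) - 2*cos(x)
Second-derivative test at each critical point:
  f''(-2.2143) = 2 > 0 → local minimum
  f''(0) = -2 < 0 → local maximum

Critical points: x = -pi + atan(4/3) ≈ -2.2143 (local minimum); x = 0 (local maximum)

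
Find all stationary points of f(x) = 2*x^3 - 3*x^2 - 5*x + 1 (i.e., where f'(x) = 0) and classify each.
f'(x) = 6*x^2 - 6*x - 5

Solve f'(x) = 0:
  6*x^2 - 6*x - 5 = 0 has no rational roots; quadratic formula: x = (6 ± √156)/12.
  ⇒ x = 1/2 - sqrt(39)/6 ≈ -0.5408, 1/2 + sqrt(39)/6 ≈ 1.5408

f''(x) = 12*x - 6
Second-derivative test at each critical point:
  f''(-0.5408) = -12.4900 < 0 → local maximum
  f''(1.5408) = 12.4900 > 0 → local minimum

Critical points: x = 1/2 - sqrt(39)/6 ≈ -0.5408 (local maximum); x = 1/2 + sqrt(39)/6 ≈ 1.5408 (local minimum)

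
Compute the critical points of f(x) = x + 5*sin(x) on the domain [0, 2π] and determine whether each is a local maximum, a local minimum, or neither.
f'(x) = 5*cos(x) + 1

Solve f'(x) = 0 on [0, 2π]:
  f'(x) = 0 ⇔ cos(x) = -1/5, i.e. x = ±arccos(-1/5) + 2nπ; keep the solutions lying in [0, 2π].
  ⇒ x = acos(-1/5) ≈ 1.7722, -acos(-1/5) + 2*pi ≈ 4.5110

f''(x) = -5*sin(x)
Second-derivative test at each critical point:
  f''(1.7722) = -4.8990 < 0 → local maximum
  f''(4.5110) = 4.8990 > 0 → local minimum

Critical points: x = acos(-1/5) ≈ 1.7722 (local maximum); x = -acos(-1/5) + 2*pi ≈ 4.5110 (local minimum)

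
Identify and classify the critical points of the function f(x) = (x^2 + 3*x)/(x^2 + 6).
f'(x) = 3*(-x^2 + 4*x + 6)/(x^4 + 12*x^2 + 36)

Solve f'(x) = 0:
  f'(x) = -3*(x^2 - 4*x - 6)/(x^2 + 6)^2; the denominator is positive wherever f is defined, so f'(x) = 0 ⇔ -3*x^2 + 12*x + 18 = 0.
  Factor: -3*x^2 + 12*x + 18 = -3*(x^2 - 4*x - 6); x^2 - 4*x - 6 = 0 has no rational roots; quadratic formula: x = (4 ± √40)/2.
  ⇒ x = 2 - sqrt(10) ≈ -1.1623, 2 + sqrt(10) ≈ 5.1623

f''(x) = 6*(x^3 - 6*x^2 - 18*x + 12)/(x^6 + 18*x^4 + 108*x^2 + 216)
Second-derivative test at each critical point:
  f''(-1.1623) = 0.3511 > 0 → local minimum
  f''(5.1623) = -0.0178 < 0 → local maximum

Critical points: x = 2 - sqrt(10) ≈ -1.1623 (local minimum); x = 2 + sqrt(10) ≈ 5.1623 (local maximum)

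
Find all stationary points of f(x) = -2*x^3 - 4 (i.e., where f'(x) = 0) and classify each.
f'(x) = -6*x^2

Solve f'(x) = 0:
  ⇒ x = 0

f''(x) = -12*x
Second-derivative test at each critical point:
  f''(0) = 0, so the second-derivative test is inconclusive; use the first-derivative test: f'(-1/4) = -0.3750, f'(1/4) = -0.3750 — f' is negative on both sides (no sign change) → neither a local maximum nor a local minimum

Critical points: x = 0 (neither)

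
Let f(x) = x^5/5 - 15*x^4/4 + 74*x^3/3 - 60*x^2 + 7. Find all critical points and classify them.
f'(x) = x*(x^3 - 15*x^2 + 74*x - 120)

Solve f'(x) = 0:
  Factor: x^4 - 15*x^3 + 74*x^2 - 120*x = x*(x - 6)*(x - 5)*(x - 4) = 0.
  ⇒ x = 0, 4, 5, 6

f''(x) = 4*x^3 - 45*x^2 + 148*x - 120
Second-derivative test at each critical point:
  f''(0) = -120 < 0 → local maximum
  f''(4) = 8 > 0 → local minimum
  f''(5) = -5 < 0 → local maximum
  f''(6) = 12 > 0 → local minimum

Critical points: x = 0 (local maximum); x = 4 (local minimum); x = 5 (local maximum); x = 6 (local minimum)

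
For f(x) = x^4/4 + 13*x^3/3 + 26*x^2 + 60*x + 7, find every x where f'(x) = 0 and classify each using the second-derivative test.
f'(x) = x^3 + 13*x^2 + 52*x + 60

Solve f'(x) = 0:
  Factor: x^3 + 13*x^2 + 52*x + 60 = (x + 2)*(x + 5)*(x + 6) = 0.
  ⇒ x = -6, -5, -2

f''(x) = 3*x^2 + 26*x + 52
Second-derivative test at each critical point:
  f''(-6) = 4 > 0 → local minimum
  f''(-5) = -3 < 0 → local maximum
  f''(-2) = 12 > 0 → local minimum

Critical points: x = -6 (local minimum); x = -5 (local maximum); x = -2 (local minimum)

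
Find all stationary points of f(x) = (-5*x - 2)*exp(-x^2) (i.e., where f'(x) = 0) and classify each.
f'(x) = (2*x*(5*x + 2) - 5)*exp(-x^2)

Solve f'(x) = 0:
  f'(x) = (10*x^2 + 4*x - 5)·exp(-x^2) and exp(-x^2) > 0 for every x, so f'(x) = 0 ⇔ 10*x^2 + 4*x - 5 = 0.
  10*x^2 + 4*x - 5 = 0 has no rational roots; quadratic formula: x = (-4 ± √216)/20.
  ⇒ x = -3*sqrt(6)/10 - 1/5 ≈ -0.9348, -1/5 + 3*sqrt(6)/10 ≈ 0.5348

f''(x) = 2*(-10*x^3 - 4*x^2 + 15*x + 2)*exp(-x^2)
Second-derivative test at each critical point:
  f''(-0.9348) = -6.1331 < 0 → local maximum
  f''(0.5348) = 11.0406 > 0 → local minimum

Critical points: x = -3*sqrt(6)/10 - 1/5 ≈ -0.9348 (local maximum); x = -1/5 + 3*sqrt(6)/10 ≈ 0.5348 (local minimum)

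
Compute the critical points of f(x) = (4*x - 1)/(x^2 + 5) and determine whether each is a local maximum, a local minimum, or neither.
f'(x) = 2*(-2*x^2 + x + 10)/(x^4 + 10*x^2 + 25)

Solve f'(x) = 0:
  f'(x) = -2*(x + 2)*(2*x - 5)/(x^2 + 5)^2; the denominator is positive wherever f is defined, so f'(x) = 0 ⇔ -4*x^2 + 2*x + 20 = 0.
  Factor: -4*x^2 + 2*x + 20 = -2*(x + 2)*(2*x - 5) = 0.
  ⇒ x = -2, 5/2

f''(x) = 2*(4*x^2*(4*x - 1) + (1 - 12*x)*(x^2 + 5))/(x^2 + 5)^3
Second-derivative test at each critical point:
  f''(-2) = 2/9 > 0 → local minimum
  f''(5/2) = -32/225 < 0 → local maximum

Critical points: x = -2 (local minimum); x = 5/2 (local maximum)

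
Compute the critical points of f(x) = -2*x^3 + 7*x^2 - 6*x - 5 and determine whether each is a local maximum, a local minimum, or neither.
f'(x) = -6*x^2 + 14*x - 6

Solve f'(x) = 0:
  Factor: -6*x^2 + 14*x - 6 = -2*(3*x^2 - 7*x + 3); 3*x^2 - 7*x + 3 = 0 has no rational roots; quadratic formula: x = (7 ± √13)/6.
  ⇒ x = 7/6 - sqrt(13)/6 ≈ 0.5657, sqrt(13)/6 + 7/6 ≈ 1.7676

f''(x) = 14 - 12*x
Second-derivative test at each critical point:
  f''(0.5657) = 7.2111 > 0 → local minimum
  f''(1.7676) = -7.2111 < 0 → local maximum

Critical points: x = 7/6 - sqrt(13)/6 ≈ 0.5657 (local minimum); x = sqrt(13)/6 + 7/6 ≈ 1.7676 (local maximum)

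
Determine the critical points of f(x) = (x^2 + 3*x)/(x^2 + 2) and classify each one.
f'(x) = (-3*x^2 + 4*x + 6)/(x^4 + 4*x^2 + 4)

Solve f'(x) = 0:
  f'(x) = -(3*x^2 - 4*x - 6)/(x^2 + 2)^2; the denominator is positive wherever f is defined, so f'(x) = 0 ⇔ -3*x^2 + 4*x + 6 = 0.
  3*x^2 - 4*x - 6 = 0 has no rational roots; quadratic formula: x = (4 ± √88)/6.
  ⇒ x = 2/3 - sqrt(22)/3 ≈ -0.8968, 2/3 + sqrt(22)/3 ≈ 2.2301

f''(x) = 2*(3*x^3 - 6*x^2 - 18*x + 4)/(x^6 + 6*x^4 + 12*x^2 + 8)
Second-derivative test at each critical point:
  f''(-0.8968) = 1.1929 > 0 → local minimum
  f''(2.2301) = -0.1929 < 0 → local maximum

Critical points: x = 2/3 - sqrt(22)/3 ≈ -0.8968 (local minimum); x = 2/3 + sqrt(22)/3 ≈ 2.2301 (local maximum)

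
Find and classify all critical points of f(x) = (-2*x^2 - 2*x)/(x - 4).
f'(x) = 2*(-x^2 + 8*x + 4)/(x^2 - 8*x + 16)

Solve f'(x) = 0:
  f'(x) = -2*(x^2 - 8*x - 4)/(x - 4)^2; the denominator is positive wherever f is defined, so f'(x) = 0 ⇔ -2*x^2 + 16*x + 8 = 0.
  Factor: -2*x^2 + 16*x + 8 = -2*(x^2 - 8*x - 4); x^2 - 8*x - 4 = 0 has no rational roots; quadratic formula: x = (8 ± √80)/2.
  ⇒ x = 4 - 2*sqrt(5) ≈ -0.4721, 4 + 2*sqrt(5) ≈ 8.4721

f''(x) = -80/(x^3 - 12*x^2 + 48*x - 64)
Second-derivative test at each critical point:
  f''(-0.4721) = 0.8944 > 0 → local minimum
  f''(8.4721) = -0.8944 < 0 → local maximum

Critical points: x = 4 - 2*sqrt(5) ≈ -0.4721 (local minimum); x = 4 + 2*sqrt(5) ≈ 8.4721 (local maximum)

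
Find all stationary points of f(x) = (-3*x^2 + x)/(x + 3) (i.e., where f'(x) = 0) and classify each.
f'(x) = 3*(-x^2 - 6*x + 1)/(x^2 + 6*x + 9)

Solve f'(x) = 0:
  f'(x) = -3*(x^2 + 6*x - 1)/(x + 3)^2; the denominator is positive wherever f is defined, so f'(x) = 0 ⇔ -3*x^2 - 18*x + 3 = 0.
  Factor: -3*x^2 - 18*x + 3 = -3*(x^2 + 6*x - 1); x^2 + 6*x - 1 = 0 has no rational roots; quadratic formula: x = (-6 ± √40)/2.
  ⇒ x = -sqrt(10) - 3 ≈ -6.1623, -3 + sqrt(10) ≈ 0.1623

f''(x) = -60/(x^3 + 9*x^2 + 27*x + 27)
Second-derivative test at each critical point:
  f''(-6.1623) = 1.8974 > 0 → local minimum
  f''(0.1623) = -1.8974 < 0 → local maximum

Critical points: x = -sqrt(10) - 3 ≈ -6.1623 (local minimum); x = -3 + sqrt(10) ≈ 0.1623 (local maximum)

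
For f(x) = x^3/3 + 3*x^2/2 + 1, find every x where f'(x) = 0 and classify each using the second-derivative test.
f'(x) = x*(x + 3)

Solve f'(x) = 0:
  Factor: x^2 + 3*x = x*(x + 3) = 0.
  ⇒ x = -3, 0

f''(x) = 2*x + 3
Second-derivative test at each critical point:
  f''(-3) = -3 < 0 → local maximum
  f''(0) = 3 > 0 → local minimum

Critical points: x = -3 (local maximum); x = 0 (local minimum)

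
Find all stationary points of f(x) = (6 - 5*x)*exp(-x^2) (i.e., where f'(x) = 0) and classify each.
f'(x) = (2*x*(5*x - 6) - 5)*exp(-x^2)

Solve f'(x) = 0:
  f'(x) = (10*x^2 - 12*x - 5)·exp(-x^2) and exp(-x^2) > 0 for every x, so f'(x) = 0 ⇔ 10*x^2 - 12*x - 5 = 0.
  10*x^2 - 12*x - 5 = 0 has no rational roots; quadratic formula: x = (12 ± √344)/20.
  ⇒ x = 3/5 - sqrt(86)/10 ≈ -0.3274, 3/5 + sqrt(86)/10 ≈ 1.5274

f''(x) = 2*(2*x^2*(6 - 5*x) + 15*x - 6)*exp(-x^2)
Second-derivative test at each critical point:
  f''(-0.3274) = -16.6624 < 0 → local maximum
  f''(1.5274) = 1.7995 > 0 → local minimum

Critical points: x = 3/5 - sqrt(86)/10 ≈ -0.3274 (local maximum); x = 3/5 + sqrt(86)/10 ≈ 1.5274 (local minimum)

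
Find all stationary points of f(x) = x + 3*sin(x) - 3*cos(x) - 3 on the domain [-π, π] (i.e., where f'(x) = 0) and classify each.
f'(x) = 3*sqrt(2)*sin(x + pi/4) + 1

Solve f'(x) = 0 on [-π, π]:
  f'(x) = 0 ⇔ 3*sin(x) + 3*cos(x) = -1. Write the left side as R·cos(x + φ) with R = √(3² + (-3)²) = 3*sqrt(2), cos φ = sqrt(2)/2, sin φ = -sqrt(2)/2; then cos(x + φ) = -sqrt(2)/6. Solve for x and keep the solutions lying in [-π, π].
  ⇒ x = atan((-sqrt(17) - 1)/(-1 + sqrt(17))) ≈ -1.0233, atan((-1 + sqrt(17))/(-sqrt(17) - 1)) + pi ≈ 2.5941

f''(x) = 3*sqrt(2)*cos(x + pi/4)
Second-derivative test at each critical point:
  f''(-1.0233) = 4.1231 > 0 → local minimum
  f''(2.5941) = -4.1231 < 0 → local maximum

Critical points: x = atan((-sqrt(17) - 1)/(-1 + sqrt(17))) ≈ -1.0233 (local minimum); x = atan((-1 + sqrt(17))/(-sqrt(17) - 1)) + pi ≈ 2.5941 (local maximum)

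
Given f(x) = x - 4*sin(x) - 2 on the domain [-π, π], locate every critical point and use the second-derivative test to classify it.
f'(x) = 1 - 4*cos(x)

Solve f'(x) = 0 on [-π, π]:
  f'(x) = 0 ⇔ cos(x) = 1/4, i.e. x = ±arccos(1/4) + 2nπ; keep the solutions lying in [-π, π].
  ⇒ x = -acos(1/4) ≈ -1.3181, acos(1/4) ≈ 1.3181

f''(x) = 4*sin(x)
Second-derivative test at each critical point:
  f''(-1.3181) = -3.8730 < 0 → local maximum
  f''(1.3181) = 3.8730 > 0 → local minimum

Critical points: x = -acos(1/4) ≈ -1.3181 (local maximum); x = acos(1/4) ≈ 1.3181 (local minimum)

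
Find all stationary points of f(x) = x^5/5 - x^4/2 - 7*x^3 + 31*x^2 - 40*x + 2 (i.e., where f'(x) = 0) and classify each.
f'(x) = x^4 - 2*x^3 - 21*x^2 + 62*x - 40

Solve f'(x) = 0:
  Factor: x^4 - 2*x^3 - 21*x^2 + 62*x - 40 = (x - 4)*(x - 2)*(x - 1)*(x + 5) = 0.
  ⇒ x = -5, 1, 2, 4

f''(x) = 4*x^3 - 6*x^2 - 42*x + 62
Second-derivative test at each critical point:
  f''(-5) = -378 < 0 → local maximum
  f''(1) = 18 > 0 → local minimum
  f''(2) = -14 < 0 → local maximum
  f''(4) = 54 > 0 → local minimum

Critical points: x = -5 (local maximum); x = 1 (local minimum); x = 2 (local maximum); x = 4 (local minimum)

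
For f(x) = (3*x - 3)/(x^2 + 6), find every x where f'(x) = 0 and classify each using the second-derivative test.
f'(x) = 3*(x^2 - 2*x*(x - 1) + 6)/(x^2 + 6)^2

Solve f'(x) = 0:
  f'(x) = -3*(x^2 - 2*x - 6)/(x^2 + 6)^2; the denominator is positive wherever f is defined, so f'(x) = 0 ⇔ -3*x^2 + 6*x + 18 = 0.
  Factor: -3*x^2 + 6*x + 18 = -3*(x^2 - 2*x - 6); x^2 - 2*x - 6 = 0 has no rational roots; quadratic formula: x = (2 ± √28)/2.
  ⇒ x = 1 - sqrt(7) ≈ -1.6458, 1 + sqrt(7) ≈ 3.6458

f''(x) = 6*(4*x^2*(x - 1) + (1 - 3*x)*(x^2 + 6))/(x^2 + 6)^3
Second-derivative test at each critical point:
  f''(-1.6458) = 0.2093 > 0 → local minimum
  f''(3.6458) = -0.0427 < 0 → local maximum

Critical points: x = 1 - sqrt(7) ≈ -1.6458 (local minimum); x = 1 + sqrt(7) ≈ 3.6458 (local maximum)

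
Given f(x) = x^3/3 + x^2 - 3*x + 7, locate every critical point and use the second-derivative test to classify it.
f'(x) = x^2 + 2*x - 3

Solve f'(x) = 0:
  Factor: x^2 + 2*x - 3 = (x - 1)*(x + 3) = 0.
  ⇒ x = -3, 1

f''(x) = 2*x + 2
Second-derivative test at each critical point:
  f''(-3) = -4 < 0 → local maximum
  f''(1) = 4 > 0 → local minimum

Critical points: x = -3 (local maximum); x = 1 (local minimum)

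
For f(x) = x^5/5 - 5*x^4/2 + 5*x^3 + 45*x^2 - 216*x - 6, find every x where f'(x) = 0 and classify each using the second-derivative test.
f'(x) = x^4 - 10*x^3 + 15*x^2 + 90*x - 216

Solve f'(x) = 0:
  Factor: x^4 - 10*x^3 + 15*x^2 + 90*x - 216 = (x - 6)*(x - 4)*(x - 3)*(x + 3) = 0.
  ⇒ x = -3, 3, 4, 6

f''(x) = 4*x^3 - 30*x^2 + 30*x + 90
Second-derivative test at each critical point:
  f''(-3) = -378 < 0 → local maximum
  f''(3) = 18 > 0 → local minimum
  f''(4) = -14 < 0 → local maximum
  f''(6) = 54 > 0 → local minimum

Critical points: x = -3 (local maximum); x = 3 (local minimum); x = 4 (local maximum); x = 6 (local minimum)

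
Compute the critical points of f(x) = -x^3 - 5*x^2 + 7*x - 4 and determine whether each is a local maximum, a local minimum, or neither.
f'(x) = -3*x^2 - 10*x + 7

Solve f'(x) = 0:
  3*x^2 + 10*x - 7 = 0 has no rational roots; quadratic formula: x = (-10 ± √184)/6.
  ⇒ x = -sqrt(46)/3 - 5/3 ≈ -3.9274, -5/3 + sqrt(46)/3 ≈ 0.5941

f''(x) = -6*x - 10
Second-derivative test at each critical point:
  f''(-3.9274) = 13.5647 > 0 → local minimum
  f''(0.5941) = -13.5647 < 0 → local maximum

Critical points: x = -sqrt(46)/3 - 5/3 ≈ -3.9274 (local minimum); x = -5/3 + sqrt(46)/3 ≈ 0.5941 (local maximum)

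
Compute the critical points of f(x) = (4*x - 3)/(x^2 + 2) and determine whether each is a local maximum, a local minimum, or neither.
f'(x) = 2*(-2*x^2 + 3*x + 4)/(x^4 + 4*x^2 + 4)

Solve f'(x) = 0:
  f'(x) = -2*(2*x^2 - 3*x - 4)/(x^2 + 2)^2; the denominator is positive wherever f is defined, so f'(x) = 0 ⇔ -4*x^2 + 6*x + 8 = 0.
  Factor: -4*x^2 + 6*x + 8 = -2*(2*x^2 - 3*x - 4); 2*x^2 - 3*x - 4 = 0 has no rational roots; quadratic formula: x = (3 ± √41)/4.
  ⇒ x = 3/4 - sqrt(41)/4 ≈ -0.8508, 3/4 + sqrt(41)/4 ≈ 2.3508

f''(x) = 2*(4*x^2*(4*x - 3) + 3*(1 - 4*x)*(x^2 + 2))/(x^2 + 2)^3
Second-derivative test at each critical point:
  f''(-0.8508) = 1.7261 > 0 → local minimum
  f''(2.3508) = -0.2261 < 0 → local maximum

Critical points: x = 3/4 - sqrt(41)/4 ≈ -0.8508 (local minimum); x = 3/4 + sqrt(41)/4 ≈ 2.3508 (local maximum)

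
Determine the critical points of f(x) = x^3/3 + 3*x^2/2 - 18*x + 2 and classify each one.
f'(x) = x^2 + 3*x - 18

Solve f'(x) = 0:
  Factor: x^2 + 3*x - 18 = (x - 3)*(x + 6) = 0.
  ⇒ x = -6, 3

f''(x) = 2*x + 3
Second-derivative test at each critical point:
  f''(-6) = -9 < 0 → local maximum
  f''(3) = 9 > 0 → local minimum

Critical points: x = -6 (local maximum); x = 3 (local minimum)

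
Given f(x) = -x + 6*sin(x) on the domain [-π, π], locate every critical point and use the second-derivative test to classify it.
f'(x) = 6*cos(x) - 1

Solve f'(x) = 0 on [-π, π]:
  f'(x) = 0 ⇔ cos(x) = 1/6, i.e. x = ±arccos(1/6) + 2nπ; keep the solutions lying in [-π, π].
  ⇒ x = -acos(1/6) ≈ -1.4033, acos(1/6) ≈ 1.4033

f''(x) = -6*sin(x)
Second-derivative test at each critical point:
  f''(-1.4033) = 5.9161 > 0 → local minimum
  f''(1.4033) = -5.9161 < 0 → local maximum

Critical points: x = -acos(1/6) ≈ -1.4033 (local minimum); x = acos(1/6) ≈ 1.4033 (local maximum)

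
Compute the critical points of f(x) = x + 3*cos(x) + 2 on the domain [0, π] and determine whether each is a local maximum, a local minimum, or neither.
f'(x) = 1 - 3*sin(x)

Solve f'(x) = 0 on [0, π]:
  f'(x) = 0 ⇔ sin(x) = 1/3, i.e. x = arcsin(1/3) + 2nπ or x = π − arcsin(1/3) + 2nπ; keep the solutions lying in [0, π].
  ⇒ x = asin(1/3) ≈ 0.3398, pi - asin(1/3) ≈ 2.8018

f''(x) = -3*cos(x)
Second-derivative test at each critical point:
  f''(0.3398) = -2.8284 < 0 → local maximum
  f''(2.8018) = 2.8284 > 0 → local minimum

Critical points: x = asin(1/3) ≈ 0.3398 (local maximum); x = pi - asin(1/3) ≈ 2.8018 (local minimum)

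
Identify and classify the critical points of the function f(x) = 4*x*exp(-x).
f'(x) = 4*(1 - x)*exp(-x)

Solve f'(x) = 0:
  f'(x) = (4 - 4*x)·exp(-x) and exp(-x) > 0 for every x, so f'(x) = 0 ⇔ 4 - 4*x = 0.
  Factor: 4 - 4*x = -4*(x - 1) = 0.
  ⇒ x = 1

f''(x) = 4*(x - 2)*exp(-x)
Second-derivative test at each critical point:
  f''(1) = -1.4715 < 0 → local maximum

Critical points: x = 1 (local maximum)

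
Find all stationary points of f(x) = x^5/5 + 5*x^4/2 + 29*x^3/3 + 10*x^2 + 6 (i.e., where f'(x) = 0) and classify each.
f'(x) = x*(x^3 + 10*x^2 + 29*x + 20)

Solve f'(x) = 0:
  Factor: x^4 + 10*x^3 + 29*x^2 + 20*x = x*(x + 1)*(x + 4)*(x + 5) = 0.
  ⇒ x = -5, -4, -1, 0

f''(x) = 4*x^3 + 30*x^2 + 58*x + 20
Second-derivative test at each critical point:
  f''(-5) = -20 < 0 → local maximum
  f''(-4) = 12 > 0 → local minimum
  f''(-1) = -12 < 0 → local maximum
  f''(0) = 20 > 0 → local minimum

Critical points: x = -5 (local maximum); x = -4 (local minimum); x = -1 (local maximum); x = 0 (local minimum)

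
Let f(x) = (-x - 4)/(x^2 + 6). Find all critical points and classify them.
f'(x) = (-x^2 + 2*x*(x + 4) - 6)/(x^2 + 6)^2

Solve f'(x) = 0:
  f'(x) = (x^2 + 8*x - 6)/(x^2 + 6)^2; the denominator is positive wherever f is defined, so f'(x) = 0 ⇔ x^2 + 8*x - 6 = 0.
  x^2 + 8*x - 6 = 0 has no rational roots; quadratic formula: x = (-8 ± √88)/2.
  ⇒ x = -sqrt(22) - 4 ≈ -8.6904, -4 + sqrt(22) ≈ 0.6904

f''(x) = 2*(-4*x^2*(x + 4) + (3*x + 4)*(x^2 + 6))/(x^2 + 6)^3
Second-derivative test at each critical point:
  f''(-8.6904) = -0.0014 < 0 → local maximum
  f''(0.6904) = 0.2236 > 0 → local minimum

Critical points: x = -sqrt(22) - 4 ≈ -8.6904 (local maximum); x = -4 + sqrt(22) ≈ 0.6904 (local minimum)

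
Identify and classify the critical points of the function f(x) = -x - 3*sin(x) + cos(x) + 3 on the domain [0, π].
f'(x) = -sin(x) - 3*cos(x) - 1

Solve f'(x) = 0 on [0, π]:
  f'(x) = 0 ⇔ -sin(x) - 3*cos(x) = 1. Write the left side as R·cos(x + φ) with R = √((-3)² + 1²) = sqrt(10), cos φ = -3*sqrt(10)/10, sin φ = sqrt(10)/10; then cos(x + φ) = sqrt(10)/10. Solve for x and keep the solutions lying in [0, π].
  ⇒ x = pi - atan(4/3) ≈ 2.2143

f''(x) = 3*sin(x) - cos(x)
Second-derivative test at each critical point:
  f''(2.2143) = 3 > 0 → local minimum

Critical points: x = pi - atan(4/3) ≈ 2.2143 (local minimum)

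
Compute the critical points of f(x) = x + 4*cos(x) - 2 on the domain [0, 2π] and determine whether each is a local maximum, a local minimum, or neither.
f'(x) = 1 - 4*sin(x)

Solve f'(x) = 0 on [0, 2π]:
  f'(x) = 0 ⇔ sin(x) = 1/4, i.e. x = arcsin(1/4) + 2nπ or x = π − arcsin(1/4) + 2nπ; keep the solutions lying in [0, 2π].
  ⇒ x = asin(1/4) ≈ 0.2527, pi - asin(1/4) ≈ 2.8889

f''(x) = -4*cos(x)
Second-derivative test at each critical point:
  f''(0.2527) = -3.8730 < 0 → local maximum
  f''(2.8889) = 3.8730 > 0 → local minimum

Critical points: x = asin(1/4) ≈ 0.2527 (local maximum); x = pi - asin(1/4) ≈ 2.8889 (local minimum)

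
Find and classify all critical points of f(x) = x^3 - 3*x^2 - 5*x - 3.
f'(x) = 3*x^2 - 6*x - 5

Solve f'(x) = 0:
  3*x^2 - 6*x - 5 = 0 has no rational roots; quadratic formula: x = (6 ± √96)/6.
  ⇒ x = 1 - 2*sqrt(6)/3 ≈ -0.6330, 1 + 2*sqrt(6)/3 ≈ 2.6330

f''(x) = 6*x - 6
Second-derivative test at each critical point:
  f''(-0.6330) = -9.7980 < 0 → local maximum
  f''(2.6330) = 9.7980 > 0 → local minimum

Critical points: x = 1 - 2*sqrt(6)/3 ≈ -0.6330 (local maximum); x = 1 + 2*sqrt(6)/3 ≈ 2.6330 (local minimum)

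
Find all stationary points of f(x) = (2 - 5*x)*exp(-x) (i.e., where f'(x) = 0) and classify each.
f'(x) = (5*x - 7)*exp(-x)

Solve f'(x) = 0:
  f'(x) = (5*x - 7)·exp(-x) and exp(-x) > 0 for every x, so f'(x) = 0 ⇔ 5*x - 7 = 0.
  5*x - 7 = 0.
  ⇒ x = 7/5

f''(x) = (12 - 5*x)*exp(-x)
Second-derivative test at each critical point:
  f''(7/5) = 1.2330 > 0 → local minimum

Critical points: x = 7/5 (local minimum)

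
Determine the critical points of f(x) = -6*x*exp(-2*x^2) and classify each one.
f'(x) = 6*(4*x^2 - 1)*exp(-2*x^2)

Solve f'(x) = 0:
  f'(x) = (24*x^2 - 6)·exp(-2*x^2) and exp(-2*x^2) > 0 for every x, so f'(x) = 0 ⇔ 24*x^2 - 6 = 0.
  Factor: 24*x^2 - 6 = 6*(2*x - 1)*(2*x + 1) = 0.
  ⇒ x = -1/2, 1/2

f''(x) = (-96*x^3 + 72*x)*exp(-2*x^2)
Second-derivative test at each critical point:
  f''(-1/2) = -14.5567 < 0 → local maximum
  f''(1/2) = 14.5567 > 0 → local minimum

Critical points: x = -1/2 (local maximum); x = 1/2 (local minimum)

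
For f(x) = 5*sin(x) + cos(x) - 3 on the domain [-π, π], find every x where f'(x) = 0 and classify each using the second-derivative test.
f'(x) = -sin(x) + 5*cos(x)

Solve f'(x) = 0 on [-π, π]:
  f'(x) = 0 ⇔ 5*cos(x) = sin(x) ⇔ tan(x) = 5, i.e. x = arctan(5) + nπ; keep the solutions lying in [-π, π].
  ⇒ x = -pi + atan(5) ≈ -1.7682, atan(5) ≈ 1.3734

f''(x) = -5*sin(x) - cos(x)
Second-derivative test at each critical point:
  f''(-1.7682) = 5.0990 > 0 → local minimum
  f''(1.3734) = -5.0990 < 0 → local maximum

Critical points: x = -pi + atan(5) ≈ -1.7682 (local minimum); x = atan(5) ≈ 1.3734 (local maximum)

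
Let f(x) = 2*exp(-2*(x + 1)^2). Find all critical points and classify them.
f'(x) = 8*(-x - 1)*exp(-2*(x + 1)^2)

Solve f'(x) = 0:
  f'(x) = (-8*x - 8)·exp(-2*(x + 1)^2) and exp(-2*(x + 1)^2) > 0 for every x, so f'(x) = 0 ⇔ -8*x - 8 = 0.
  Factor: -8*x - 8 = -8*(x + 1) = 0.
  ⇒ x = -1

f''(x) = 8*(4*(x + 1)^2 - 1)*exp(-2*(x + 1)^2)
Second-derivative test at each critical point:
  f''(-1) = -8 < 0 → local maximum

Critical points: x = -1 (local maximum)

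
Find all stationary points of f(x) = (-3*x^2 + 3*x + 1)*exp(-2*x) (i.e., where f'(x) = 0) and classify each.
f'(x) = (6*x^2 - 12*x + 1)*exp(-2*x)

Solve f'(x) = 0:
  f'(x) = (6*x^2 - 12*x + 1)·exp(-2*x) and exp(-2*x) > 0 for every x, so f'(x) = 0 ⇔ 6*x^2 - 12*x + 1 = 0.
  6*x^2 - 12*x + 1 = 0 has no rational roots; quadratic formula: x = (12 ± √120)/12.
  ⇒ x = 1 - sqrt(30)/6 ≈ 0.0871, sqrt(30)/6 + 1 ≈ 1.9129

f''(x) = 2*(-6*x^2 + 18*x - 7)*exp(-2*x)
Second-derivative test at each critical point:
  f''(0.0871) = -9.2026 < 0 → local maximum
  f''(1.9129) = 0.2388 > 0 → local minimum

Critical points: x = 1 - sqrt(30)/6 ≈ 0.0871 (local maximum); x = sqrt(30)/6 + 1 ≈ 1.9129 (local minimum)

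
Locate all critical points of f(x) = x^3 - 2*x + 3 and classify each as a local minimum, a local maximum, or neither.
f'(x) = 3*x^2 - 2

Solve f'(x) = 0:
  3*x^2 - 2 = 0 has no rational roots; quadratic formula: x = (0 ± √24)/6.
  ⇒ x = -sqrt(6)/3 ≈ -0.8165, sqrt(6)/3 ≈ 0.8165

f''(x) = 6*x
Second-derivative test at each critical point:
  f''(-0.8165) = -4.8990 < 0 → local maximum
  f''(0.8165) = 4.8990 > 0 → local minimum

Critical points: x = -sqrt(6)/3 ≈ -0.8165 (local maximum); x = sqrt(6)/3 ≈ 0.8165 (local minimum)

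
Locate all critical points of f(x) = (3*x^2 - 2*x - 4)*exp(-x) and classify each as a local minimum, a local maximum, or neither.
f'(x) = (-3*x^2 + 8*x + 2)*exp(-x)

Solve f'(x) = 0:
  f'(x) = (-3*x^2 + 8*x + 2)·exp(-x) and exp(-x) > 0 for every x, so f'(x) = 0 ⇔ -3*x^2 + 8*x + 2 = 0.
  3*x^2 - 8*x - 2 = 0 has no rational roots; quadratic formula: x = (8 ± √88)/6.
  ⇒ x = 4/3 - sqrt(22)/3 ≈ -0.2301, 4/3 + sqrt(22)/3 ≈ 2.8968

f''(x) = (3*x^2 - 14*x + 6)*exp(-x)
Second-derivative test at each critical point:
  f''(-0.2301) = 11.8084 > 0 → local minimum
  f''(2.8968) = -0.5178 < 0 → local maximum

Critical points: x = 4/3 - sqrt(22)/3 ≈ -0.2301 (local minimum); x = 4/3 + sqrt(22)/3 ≈ 2.8968 (local maximum)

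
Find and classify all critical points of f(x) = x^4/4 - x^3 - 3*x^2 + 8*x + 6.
f'(x) = x^3 - 3*x^2 - 6*x + 8

Solve f'(x) = 0:
  Factor: x^3 - 3*x^2 - 6*x + 8 = (x - 4)*(x - 1)*(x + 2) = 0.
  ⇒ x = -2, 1, 4

f''(x) = 3*x^2 - 6*x - 6
Second-derivative test at each critical point:
  f''(-2) = 18 > 0 → local minimum
  f''(1) = -9 < 0 → local maximum
  f''(4) = 18 > 0 → local minimum

Critical points: x = -2 (local minimum); x = 1 (local maximum); x = 4 (local minimum)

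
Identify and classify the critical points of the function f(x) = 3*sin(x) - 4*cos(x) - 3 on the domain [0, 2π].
f'(x) = 4*sin(x) + 3*cos(x)

Solve f'(x) = 0 on [0, 2π]:
  f'(x) = 0 ⇔ 3*cos(x) = -4*sin(x) ⇔ tan(x) = -3/4, i.e. x = arctan(-3/4) + nπ; keep the solutions lying in [0, 2π].
  ⇒ x = pi - atan(3/4) ≈ 2.4981, -atan(3/4) + 2*pi ≈ 5.6397

f''(x) = -3*sin(x) + 4*cos(x)
Second-derivative test at each critical point:
  f''(2.4981) = -5 < 0 → local maximum
  f''(5.6397) = 5 > 0 → local minimum

Critical points: x = pi - atan(3/4) ≈ 2.4981 (local maximum); x = -atan(3/4) + 2*pi ≈ 5.6397 (local minimum)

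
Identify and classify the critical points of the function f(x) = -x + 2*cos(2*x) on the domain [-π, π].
f'(x) = -4*sin(2*x) - 1

Solve f'(x) = 0 on [-π, π]:
  f'(x) = 0 ⇔ sin(2*x) = -1/4, i.e. 2*x = arcsin(-1/4) + 2nπ or 2*x = π − arcsin(-1/4) + 2nπ; keep the solutions lying in [-π, π].
  ⇒ x = -pi/2 + asin(1/4)/2 ≈ -1.4445, -asin(1/4)/2 ≈ -0.1263, asin(1/4)/2 + pi/2 ≈ 1.6971, pi - asin(1/4)/2 ≈ 3.0153

f''(x) = -8*cos(2*x)
Second-derivative test at each critical point:
  f''(-1.4445) = 7.7460 > 0 → local minimum
  f''(-0.1263) = -7.7460 < 0 → local maximum
  f''(1.6971) = 7.7460 > 0 → local minimum
  f''(3.0153) = -7.7460 < 0 → local maximum

Critical points: x = -pi/2 + asin(1/4)/2 ≈ -1.4445 (local minimum); x = -asin(1/4)/2 ≈ -0.1263 (local maximum); x = asin(1/4)/2 + pi/2 ≈ 1.6971 (local minimum); x = pi - asin(1/4)/2 ≈ 3.0153 (local maximum)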